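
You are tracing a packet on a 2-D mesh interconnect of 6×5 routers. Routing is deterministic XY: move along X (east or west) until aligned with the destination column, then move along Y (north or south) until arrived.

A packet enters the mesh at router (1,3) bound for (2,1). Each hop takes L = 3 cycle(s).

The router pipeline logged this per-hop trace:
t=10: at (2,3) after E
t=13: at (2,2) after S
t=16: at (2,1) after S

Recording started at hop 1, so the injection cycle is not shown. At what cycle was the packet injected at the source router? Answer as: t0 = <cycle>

cyc[1] = 10 and cyc[k] = t0 + k·L for every k.
So t0 = 10 − 1·3 = 7.

t0 = 7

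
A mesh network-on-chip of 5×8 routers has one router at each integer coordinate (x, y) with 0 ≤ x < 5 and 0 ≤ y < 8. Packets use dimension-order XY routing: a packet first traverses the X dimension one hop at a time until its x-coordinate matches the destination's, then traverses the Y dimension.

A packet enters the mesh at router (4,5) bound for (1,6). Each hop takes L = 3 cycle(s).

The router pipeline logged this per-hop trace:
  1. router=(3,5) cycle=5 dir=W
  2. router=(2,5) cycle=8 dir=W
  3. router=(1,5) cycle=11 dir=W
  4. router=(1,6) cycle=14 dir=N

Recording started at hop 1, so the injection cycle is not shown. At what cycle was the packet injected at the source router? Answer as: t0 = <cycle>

The first recorded entry is hop 1 at cycle 5.
Subtract one hop: t0 = 5 − 3 = 2.

t0 = 2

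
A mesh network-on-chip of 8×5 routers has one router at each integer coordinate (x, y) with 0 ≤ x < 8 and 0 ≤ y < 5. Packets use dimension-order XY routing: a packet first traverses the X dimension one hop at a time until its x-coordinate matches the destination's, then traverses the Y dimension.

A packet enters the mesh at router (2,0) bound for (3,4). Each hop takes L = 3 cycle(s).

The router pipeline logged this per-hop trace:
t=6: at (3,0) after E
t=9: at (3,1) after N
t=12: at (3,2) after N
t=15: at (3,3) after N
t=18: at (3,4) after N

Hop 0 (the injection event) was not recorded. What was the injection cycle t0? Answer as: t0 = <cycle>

cyc[1] = 6 and cyc[k] = t0 + k·L for every k.
Therefore t0 = 6 − L = 3.

t0 = 3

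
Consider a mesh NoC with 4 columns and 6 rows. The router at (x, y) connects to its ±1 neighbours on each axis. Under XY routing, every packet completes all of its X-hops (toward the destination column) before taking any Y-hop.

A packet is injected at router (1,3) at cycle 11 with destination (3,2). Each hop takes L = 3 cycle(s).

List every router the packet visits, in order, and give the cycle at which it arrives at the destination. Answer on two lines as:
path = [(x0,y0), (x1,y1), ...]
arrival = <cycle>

path = [(1,3), (2,3), (3,3), (3,2)]
arrival = 20

[0] x=1 y=3 t=11
[1] x=2 y=3 t=14 →E
[2] x=3 y=3 t=17 →E
[3] x=3 y=2 t=20 →S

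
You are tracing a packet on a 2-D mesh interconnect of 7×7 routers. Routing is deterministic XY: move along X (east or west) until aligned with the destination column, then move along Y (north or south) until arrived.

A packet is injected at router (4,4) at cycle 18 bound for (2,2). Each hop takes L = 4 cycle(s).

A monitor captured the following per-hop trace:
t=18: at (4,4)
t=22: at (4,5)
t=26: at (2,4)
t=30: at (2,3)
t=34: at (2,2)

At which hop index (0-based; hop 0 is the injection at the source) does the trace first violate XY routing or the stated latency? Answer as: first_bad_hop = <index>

first_bad_hop = 1

[1] (+0,+1) / 4c ⇒ BAD: Y-move but x=4≠2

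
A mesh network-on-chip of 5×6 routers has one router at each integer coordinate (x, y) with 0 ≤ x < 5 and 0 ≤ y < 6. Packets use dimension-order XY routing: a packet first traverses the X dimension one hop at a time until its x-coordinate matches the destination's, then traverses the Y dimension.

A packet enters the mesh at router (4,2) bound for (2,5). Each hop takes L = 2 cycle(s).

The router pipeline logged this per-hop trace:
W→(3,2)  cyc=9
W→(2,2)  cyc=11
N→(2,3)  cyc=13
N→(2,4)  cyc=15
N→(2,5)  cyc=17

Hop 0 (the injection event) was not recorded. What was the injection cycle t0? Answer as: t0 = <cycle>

At hop 1 the cycle is 9; in general cyc_k = t0 + kL.
t0 = cyc[1] − L = 9 − 2 = 7.

t0 = 7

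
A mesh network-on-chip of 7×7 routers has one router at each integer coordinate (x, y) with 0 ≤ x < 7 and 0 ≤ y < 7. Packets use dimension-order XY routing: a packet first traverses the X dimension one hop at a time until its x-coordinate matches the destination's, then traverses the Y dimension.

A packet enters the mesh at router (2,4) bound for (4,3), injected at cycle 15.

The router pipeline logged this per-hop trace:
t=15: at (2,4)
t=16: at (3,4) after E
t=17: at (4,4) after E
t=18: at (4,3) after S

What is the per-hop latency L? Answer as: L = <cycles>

L = 1

Between hops 0 and 1 the cycle counter advances 16 − 15 = 1.
That increment is L by definition: L = 1.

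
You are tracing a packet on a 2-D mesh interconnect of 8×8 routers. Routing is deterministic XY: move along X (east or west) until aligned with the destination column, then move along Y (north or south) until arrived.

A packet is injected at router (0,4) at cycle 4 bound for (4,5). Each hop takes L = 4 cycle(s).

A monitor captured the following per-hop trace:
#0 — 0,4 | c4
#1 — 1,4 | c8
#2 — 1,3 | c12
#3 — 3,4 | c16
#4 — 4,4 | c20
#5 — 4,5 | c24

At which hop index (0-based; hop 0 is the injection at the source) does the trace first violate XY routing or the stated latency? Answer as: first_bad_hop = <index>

first_bad_hop = 2

[1] (+1,+0) / 4c ⇒ ok
[2] (+0,-1) / 4c ⇒ BAD: Y-move but x=1≠4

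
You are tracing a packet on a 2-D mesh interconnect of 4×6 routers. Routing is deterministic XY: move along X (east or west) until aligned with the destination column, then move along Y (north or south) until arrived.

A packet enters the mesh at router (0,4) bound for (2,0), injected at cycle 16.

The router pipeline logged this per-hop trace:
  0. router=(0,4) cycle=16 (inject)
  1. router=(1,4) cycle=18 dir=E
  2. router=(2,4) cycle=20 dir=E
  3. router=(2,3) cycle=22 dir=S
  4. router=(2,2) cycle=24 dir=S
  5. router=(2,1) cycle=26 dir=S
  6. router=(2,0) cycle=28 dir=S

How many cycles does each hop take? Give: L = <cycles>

Between hops 0 and 1 the cycle counter advances 18 − 16 = 2.
Per-hop latency L = Δcyc = 2.

L = 2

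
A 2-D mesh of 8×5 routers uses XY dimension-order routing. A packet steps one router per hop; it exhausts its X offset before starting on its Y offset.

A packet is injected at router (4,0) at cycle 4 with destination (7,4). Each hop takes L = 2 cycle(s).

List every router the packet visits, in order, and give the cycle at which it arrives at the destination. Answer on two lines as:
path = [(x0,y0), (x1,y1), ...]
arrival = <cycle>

src (4,0)  cyc=4
E→(5,0)  cyc=6
E→(6,0)  cyc=8
E→(7,0)  cyc=10
N→(7,1)  cyc=12
N→(7,2)  cyc=14
N→(7,3)  cyc=16
N→(7,4)  cyc=18

path = [(4,0), (5,0), (6,0), (7,0), (7,1), (7,2), (7,3), (7,4)]
arrival = 18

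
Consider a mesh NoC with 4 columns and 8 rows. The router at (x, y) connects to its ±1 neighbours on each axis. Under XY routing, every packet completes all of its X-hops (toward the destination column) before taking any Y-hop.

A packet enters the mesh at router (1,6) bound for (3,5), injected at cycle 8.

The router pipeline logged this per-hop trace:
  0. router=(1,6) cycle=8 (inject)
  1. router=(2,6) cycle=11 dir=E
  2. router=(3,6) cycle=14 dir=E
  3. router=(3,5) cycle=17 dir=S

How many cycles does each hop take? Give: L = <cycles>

From hop 0 (8) to hop 1 (11): +3 cycles.
One hop costs L cycles, so L = 3.

L = 3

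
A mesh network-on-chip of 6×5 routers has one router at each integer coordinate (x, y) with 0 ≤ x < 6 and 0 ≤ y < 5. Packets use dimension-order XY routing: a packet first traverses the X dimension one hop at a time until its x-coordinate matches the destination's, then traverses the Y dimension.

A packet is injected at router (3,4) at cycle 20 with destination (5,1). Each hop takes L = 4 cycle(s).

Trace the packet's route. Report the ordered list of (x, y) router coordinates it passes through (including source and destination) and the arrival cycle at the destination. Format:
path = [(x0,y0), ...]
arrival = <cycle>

hop 0: (3,4) @ cyc 20
hop 1: (4,4) @ cyc 24  [E]
hop 2: (5,4) @ cyc 28  [E]
hop 3: (5,3) @ cyc 32  [S]
hop 4: (5,2) @ cyc 36  [S]
hop 5: (5,1) @ cyc 40  [S]

path = [(3,4), (4,4), (5,4), (5,3), (5,2), (5,1)]
arrival = 40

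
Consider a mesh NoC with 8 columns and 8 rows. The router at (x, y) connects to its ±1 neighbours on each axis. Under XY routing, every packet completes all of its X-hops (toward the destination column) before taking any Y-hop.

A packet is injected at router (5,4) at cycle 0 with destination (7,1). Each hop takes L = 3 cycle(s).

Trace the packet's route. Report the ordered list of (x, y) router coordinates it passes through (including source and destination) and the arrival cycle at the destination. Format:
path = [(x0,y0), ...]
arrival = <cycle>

[0] x=5 y=4 t=0
[1] x=6 y=4 t=3 →E
[2] x=7 y=4 t=6 →E
[3] x=7 y=3 t=9 →S
[4] x=7 y=2 t=12 →S
[5] x=7 y=1 t=15 →S

path = [(5,4), (6,4), (7,4), (7,3), (7,2), (7,1)]
arrival = 15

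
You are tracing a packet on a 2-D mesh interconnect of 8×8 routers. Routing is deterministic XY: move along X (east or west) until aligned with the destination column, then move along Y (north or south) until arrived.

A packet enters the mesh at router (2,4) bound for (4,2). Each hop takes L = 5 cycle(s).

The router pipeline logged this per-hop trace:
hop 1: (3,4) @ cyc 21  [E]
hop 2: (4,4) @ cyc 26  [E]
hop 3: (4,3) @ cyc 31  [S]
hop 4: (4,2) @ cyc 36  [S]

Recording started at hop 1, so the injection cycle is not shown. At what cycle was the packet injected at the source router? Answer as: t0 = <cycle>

t0 = 16

At hop 1 the cycle is 21; in general cyc_k = t0 + kL.
So t0 = 21 − 1·5 = 16.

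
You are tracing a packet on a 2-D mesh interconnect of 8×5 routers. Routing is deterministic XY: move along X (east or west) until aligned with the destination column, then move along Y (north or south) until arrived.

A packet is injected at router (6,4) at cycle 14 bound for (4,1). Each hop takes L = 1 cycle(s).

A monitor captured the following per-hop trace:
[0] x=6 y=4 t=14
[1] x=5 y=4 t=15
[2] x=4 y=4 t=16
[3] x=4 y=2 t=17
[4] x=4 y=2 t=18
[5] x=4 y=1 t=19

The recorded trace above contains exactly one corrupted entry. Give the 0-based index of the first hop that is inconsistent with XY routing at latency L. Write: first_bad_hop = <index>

hop 1: step (-1,+0), +1 cyc — ok
hop 2: step (-1,+0), +1 cyc — ok
hop 3: step (+0,-2), +1 cyc — BAD: non-unit step

first_bad_hop = 3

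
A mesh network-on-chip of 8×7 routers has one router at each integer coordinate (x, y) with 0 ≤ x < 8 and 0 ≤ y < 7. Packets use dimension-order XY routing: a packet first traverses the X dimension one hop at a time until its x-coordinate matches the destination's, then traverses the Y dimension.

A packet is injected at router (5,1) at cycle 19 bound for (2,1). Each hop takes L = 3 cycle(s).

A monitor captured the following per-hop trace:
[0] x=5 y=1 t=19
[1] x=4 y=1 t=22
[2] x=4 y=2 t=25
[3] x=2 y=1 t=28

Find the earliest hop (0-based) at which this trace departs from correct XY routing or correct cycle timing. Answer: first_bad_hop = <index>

first_bad_hop = 2

hop 1: step (-1,+0), +3 cyc — ok
hop 2: step (+0,+1), +3 cyc — BAD: Y-move but x=4≠2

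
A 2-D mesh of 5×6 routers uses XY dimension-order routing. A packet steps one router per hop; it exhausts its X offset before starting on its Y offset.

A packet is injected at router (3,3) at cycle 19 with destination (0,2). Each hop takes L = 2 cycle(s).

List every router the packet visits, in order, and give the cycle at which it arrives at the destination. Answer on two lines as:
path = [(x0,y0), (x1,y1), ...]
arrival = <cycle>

path = [(3,3), (2,3), (1,3), (0,3), (0,2)]
arrival = 27

#0 — 3,3 | c19
#1 — 2,3 | c21 | W
#2 — 1,3 | c23 | W
#3 — 0,3 | c25 | W
#4 — 0,2 | c27 | S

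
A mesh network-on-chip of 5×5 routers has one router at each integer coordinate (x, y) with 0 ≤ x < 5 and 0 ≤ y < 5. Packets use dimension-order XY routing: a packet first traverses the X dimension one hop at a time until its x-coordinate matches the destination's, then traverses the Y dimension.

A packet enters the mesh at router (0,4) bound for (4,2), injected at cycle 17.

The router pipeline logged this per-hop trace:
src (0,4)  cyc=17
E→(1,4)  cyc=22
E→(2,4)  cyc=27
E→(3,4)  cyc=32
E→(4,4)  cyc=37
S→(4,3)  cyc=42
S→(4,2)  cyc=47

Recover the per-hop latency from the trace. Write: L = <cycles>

L = 5

Δcyc across hop 0→1: 22 − 17 = 5.
One hop costs L cycles, so L = 5.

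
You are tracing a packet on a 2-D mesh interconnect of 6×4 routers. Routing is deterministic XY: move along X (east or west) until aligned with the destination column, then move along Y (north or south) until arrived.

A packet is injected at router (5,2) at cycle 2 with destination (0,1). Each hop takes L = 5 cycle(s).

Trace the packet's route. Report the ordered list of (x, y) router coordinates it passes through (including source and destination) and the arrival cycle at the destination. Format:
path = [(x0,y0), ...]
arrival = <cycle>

t=2: at (5,2)
t=7: at (4,2) after W
t=12: at (3,2) after W
t=17: at (2,2) after W
t=22: at (1,2) after W
t=27: at (0,2) after W
t=32: at (0,1) after S

path = [(5,2), (4,2), (3,2), (2,2), (1,2), (0,2), (0,1)]
arrival = 32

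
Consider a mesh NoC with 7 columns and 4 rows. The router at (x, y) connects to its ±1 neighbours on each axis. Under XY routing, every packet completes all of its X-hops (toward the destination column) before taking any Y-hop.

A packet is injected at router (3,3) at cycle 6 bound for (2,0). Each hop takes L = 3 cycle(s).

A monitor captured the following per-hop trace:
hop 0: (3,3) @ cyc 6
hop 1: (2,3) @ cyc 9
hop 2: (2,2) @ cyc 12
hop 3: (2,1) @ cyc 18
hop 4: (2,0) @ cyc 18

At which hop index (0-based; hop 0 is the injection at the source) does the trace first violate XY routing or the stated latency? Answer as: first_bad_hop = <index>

  1: Δx=-1 Δy=+0 Δt=3 [ok]
  2: Δx=+0 Δy=-1 Δt=3 [ok]
  3: Δx=+0 Δy=-1 Δt=6 [BAD: Δcyc=6≠L]

first_bad_hop = 3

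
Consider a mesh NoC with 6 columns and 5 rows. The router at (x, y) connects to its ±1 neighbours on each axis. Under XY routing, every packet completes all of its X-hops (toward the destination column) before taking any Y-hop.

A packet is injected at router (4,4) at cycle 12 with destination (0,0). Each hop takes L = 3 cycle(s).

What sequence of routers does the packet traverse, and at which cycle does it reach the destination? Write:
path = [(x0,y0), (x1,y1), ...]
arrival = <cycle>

path = [(4,4), (3,4), (2,4), (1,4), (0,4), (0,3), (0,2), (0,1), (0,0)]
arrival = 36

src (4,4)  cyc=12
W→(3,4)  cyc=15
W→(2,4)  cyc=18
W→(1,4)  cyc=21
W→(0,4)  cyc=24
S→(0,3)  cyc=27
S→(0,2)  cyc=30
S→(0,1)  cyc=33
S→(0,0)  cyc=36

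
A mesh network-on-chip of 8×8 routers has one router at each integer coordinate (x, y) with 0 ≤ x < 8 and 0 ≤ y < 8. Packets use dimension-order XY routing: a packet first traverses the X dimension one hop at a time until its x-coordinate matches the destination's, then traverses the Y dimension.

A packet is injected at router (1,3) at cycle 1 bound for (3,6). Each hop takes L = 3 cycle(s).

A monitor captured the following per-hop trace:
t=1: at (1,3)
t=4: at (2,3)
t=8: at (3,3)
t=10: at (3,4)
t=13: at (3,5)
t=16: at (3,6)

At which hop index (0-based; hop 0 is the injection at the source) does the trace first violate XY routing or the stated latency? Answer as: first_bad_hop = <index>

first_bad_hop = 2

  1: Δx=+1 Δy=+0 Δt=3 [ok]
  2: Δx=+1 Δy=+0 Δt=4 [BAD: Δcyc=4≠L]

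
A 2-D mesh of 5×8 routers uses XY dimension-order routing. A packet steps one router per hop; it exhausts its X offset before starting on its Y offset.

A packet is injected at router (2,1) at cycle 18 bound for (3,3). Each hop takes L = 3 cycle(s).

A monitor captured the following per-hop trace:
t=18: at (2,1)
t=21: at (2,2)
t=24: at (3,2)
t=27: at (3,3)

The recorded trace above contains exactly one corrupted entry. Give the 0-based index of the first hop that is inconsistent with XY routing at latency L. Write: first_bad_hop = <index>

  1: Δx=+0 Δy=+1 Δt=3 [BAD: Y-move but x=2≠3]

first_bad_hop = 1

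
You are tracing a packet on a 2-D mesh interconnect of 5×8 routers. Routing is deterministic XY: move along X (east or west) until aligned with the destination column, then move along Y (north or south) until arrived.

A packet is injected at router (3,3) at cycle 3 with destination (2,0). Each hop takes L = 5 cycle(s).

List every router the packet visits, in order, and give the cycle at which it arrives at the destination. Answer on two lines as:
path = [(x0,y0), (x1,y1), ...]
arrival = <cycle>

path = [(3,3), (2,3), (2,2), (2,1), (2,0)]
arrival = 23

src (3,3)  cyc=3
W→(2,3)  cyc=8
S→(2,2)  cyc=13
S→(2,1)  cyc=18
S→(2,0)  cyc=23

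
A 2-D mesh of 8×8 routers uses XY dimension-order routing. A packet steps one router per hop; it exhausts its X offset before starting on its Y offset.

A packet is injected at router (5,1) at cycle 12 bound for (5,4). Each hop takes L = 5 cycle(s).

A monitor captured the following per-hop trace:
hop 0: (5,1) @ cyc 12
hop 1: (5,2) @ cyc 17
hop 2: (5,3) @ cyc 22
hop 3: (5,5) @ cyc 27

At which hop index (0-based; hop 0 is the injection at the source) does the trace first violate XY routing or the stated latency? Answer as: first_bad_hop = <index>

  1: Δx=+0 Δy=+1 Δt=5 [ok]
  2: Δx=+0 Δy=+1 Δt=5 [ok]
  3: Δx=+0 Δy=+2 Δt=5 [BAD: non-unit step]

first_bad_hop = 3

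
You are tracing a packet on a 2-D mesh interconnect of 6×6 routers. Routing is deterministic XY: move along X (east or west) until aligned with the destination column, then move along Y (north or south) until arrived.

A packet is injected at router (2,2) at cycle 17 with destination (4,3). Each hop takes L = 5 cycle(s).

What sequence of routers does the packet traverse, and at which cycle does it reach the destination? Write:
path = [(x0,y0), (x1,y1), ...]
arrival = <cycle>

[0] x=2 y=2 t=17
[1] x=3 y=2 t=22 →E
[2] x=4 y=2 t=27 →E
[3] x=4 y=3 t=32 →N

path = [(2,2), (3,2), (4,2), (4,3)]
arrival = 32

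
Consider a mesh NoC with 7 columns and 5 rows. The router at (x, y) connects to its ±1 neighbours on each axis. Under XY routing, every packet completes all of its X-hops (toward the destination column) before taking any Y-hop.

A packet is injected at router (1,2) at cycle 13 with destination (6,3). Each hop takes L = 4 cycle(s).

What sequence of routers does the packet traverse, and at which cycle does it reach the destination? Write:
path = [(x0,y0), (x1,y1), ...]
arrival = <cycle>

#0 — 1,2 | c13
#1 — 2,2 | c17 | E
#2 — 3,2 | c21 | E
#3 — 4,2 | c25 | E
#4 — 5,2 | c29 | E
#5 — 6,2 | c33 | E
#6 — 6,3 | c37 | N

path = [(1,2), (2,2), (3,2), (4,2), (5,2), (6,2), (6,3)]
arrival = 37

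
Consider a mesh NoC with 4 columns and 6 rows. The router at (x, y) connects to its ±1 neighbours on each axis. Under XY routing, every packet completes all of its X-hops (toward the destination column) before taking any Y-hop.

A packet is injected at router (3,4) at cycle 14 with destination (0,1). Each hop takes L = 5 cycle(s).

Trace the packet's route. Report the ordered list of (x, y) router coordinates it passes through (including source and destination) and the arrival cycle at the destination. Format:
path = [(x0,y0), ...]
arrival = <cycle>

path = [(3,4), (2,4), (1,4), (0,4), (0,3), (0,2), (0,1)]
arrival = 44

hop 0: (3,4) @ cyc 14
hop 1: (2,4) @ cyc 19  [W]
hop 2: (1,4) @ cyc 24  [W]
hop 3: (0,4) @ cyc 29  [W]
hop 4: (0,3) @ cyc 34  [S]
hop 5: (0,2) @ cyc 39  [S]
hop 6: (0,1) @ cyc 44  [S]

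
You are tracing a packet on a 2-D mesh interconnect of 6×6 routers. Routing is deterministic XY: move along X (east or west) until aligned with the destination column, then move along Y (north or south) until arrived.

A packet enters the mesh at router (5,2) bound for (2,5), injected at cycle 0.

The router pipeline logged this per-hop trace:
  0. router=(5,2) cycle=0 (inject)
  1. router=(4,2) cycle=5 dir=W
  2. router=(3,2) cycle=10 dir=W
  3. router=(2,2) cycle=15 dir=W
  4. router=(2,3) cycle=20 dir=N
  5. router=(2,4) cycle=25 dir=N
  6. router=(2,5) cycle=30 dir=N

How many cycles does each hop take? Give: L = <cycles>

L = 5

Between hops 0 and 1 the cycle counter advances 5 − 0 = 5.
That increment is L by definition: L = 5.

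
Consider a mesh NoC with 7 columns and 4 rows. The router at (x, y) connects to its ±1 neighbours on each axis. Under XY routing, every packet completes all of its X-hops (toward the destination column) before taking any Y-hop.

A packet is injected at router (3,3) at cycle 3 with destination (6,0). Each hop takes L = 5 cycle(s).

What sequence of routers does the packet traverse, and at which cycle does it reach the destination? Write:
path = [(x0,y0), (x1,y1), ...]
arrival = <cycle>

path = [(3,3), (4,3), (5,3), (6,3), (6,2), (6,1), (6,0)]
arrival = 33

[0] x=3 y=3 t=3
[1] x=4 y=3 t=8 →E
[2] x=5 y=3 t=13 →E
[3] x=6 y=3 t=18 →E
[4] x=6 y=2 t=23 →S
[5] x=6 y=1 t=28 →S
[6] x=6 y=0 t=33 →S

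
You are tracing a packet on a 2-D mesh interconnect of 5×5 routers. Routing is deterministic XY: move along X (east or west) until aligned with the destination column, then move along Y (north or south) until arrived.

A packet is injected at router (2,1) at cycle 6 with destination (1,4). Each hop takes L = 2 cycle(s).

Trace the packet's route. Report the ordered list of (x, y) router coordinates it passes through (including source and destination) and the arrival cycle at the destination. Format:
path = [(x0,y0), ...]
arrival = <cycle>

#0 — 2,1 | c6
#1 — 1,1 | c8 | W
#2 — 1,2 | c10 | N
#3 — 1,3 | c12 | N
#4 — 1,4 | c14 | N

path = [(2,1), (1,1), (1,2), (1,3), (1,4)]
arrival = 14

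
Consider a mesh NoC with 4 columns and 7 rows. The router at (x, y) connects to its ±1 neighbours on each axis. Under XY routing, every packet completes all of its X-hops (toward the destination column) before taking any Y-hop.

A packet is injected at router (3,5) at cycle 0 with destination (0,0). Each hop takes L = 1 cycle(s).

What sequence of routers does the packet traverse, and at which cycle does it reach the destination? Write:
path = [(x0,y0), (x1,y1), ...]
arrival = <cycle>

  0. router=(3,5) cycle=0 (inject)
  1. router=(2,5) cycle=1 dir=W
  2. router=(1,5) cycle=2 dir=W
  3. router=(0,5) cycle=3 dir=W
  4. router=(0,4) cycle=4 dir=S
  5. router=(0,3) cycle=5 dir=S
  6. router=(0,2) cycle=6 dir=S
  7. router=(0,1) cycle=7 dir=S
  8. router=(0,0) cycle=8 dir=S

path = [(3,5), (2,5), (1,5), (0,5), (0,4), (0,3), (0,2), (0,1), (0,0)]
arrival = 8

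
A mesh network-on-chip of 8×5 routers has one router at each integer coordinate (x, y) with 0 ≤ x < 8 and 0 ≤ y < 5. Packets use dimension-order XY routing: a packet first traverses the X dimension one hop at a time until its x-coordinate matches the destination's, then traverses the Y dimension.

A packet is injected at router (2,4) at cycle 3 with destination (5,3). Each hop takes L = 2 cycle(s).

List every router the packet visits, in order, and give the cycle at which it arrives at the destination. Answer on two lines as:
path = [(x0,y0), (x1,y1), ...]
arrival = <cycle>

path = [(2,4), (3,4), (4,4), (5,4), (5,3)]
arrival = 11

src (2,4)  cyc=3
E→(3,4)  cyc=5
E→(4,4)  cyc=7
E→(5,4)  cyc=9
S→(5,3)  cyc=11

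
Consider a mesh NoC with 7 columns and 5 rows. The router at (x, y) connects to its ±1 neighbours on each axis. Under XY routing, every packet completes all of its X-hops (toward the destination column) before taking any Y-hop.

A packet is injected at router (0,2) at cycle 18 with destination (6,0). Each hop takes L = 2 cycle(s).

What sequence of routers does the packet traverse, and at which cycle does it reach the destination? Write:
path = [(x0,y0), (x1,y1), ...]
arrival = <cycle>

[0] x=0 y=2 t=18
[1] x=1 y=2 t=20 →E
[2] x=2 y=2 t=22 →E
[3] x=3 y=2 t=24 →E
[4] x=4 y=2 t=26 →E
[5] x=5 y=2 t=28 →E
[6] x=6 y=2 t=30 →E
[7] x=6 y=1 t=32 →S
[8] x=6 y=0 t=34 →S

path = [(0,2), (1,2), (2,2), (3,2), (4,2), (5,2), (6,2), (6,1), (6,0)]
arrival = 34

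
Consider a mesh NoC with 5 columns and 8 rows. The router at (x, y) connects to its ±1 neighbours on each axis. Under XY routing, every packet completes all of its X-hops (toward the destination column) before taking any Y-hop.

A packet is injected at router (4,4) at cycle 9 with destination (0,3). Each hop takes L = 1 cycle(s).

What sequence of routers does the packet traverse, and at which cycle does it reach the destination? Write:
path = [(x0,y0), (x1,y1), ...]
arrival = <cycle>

#0 — 4,4 | c9
#1 — 3,4 | c10 | W
#2 — 2,4 | c11 | W
#3 — 1,4 | c12 | W
#4 — 0,4 | c13 | W
#5 — 0,3 | c14 | S

path = [(4,4), (3,4), (2,4), (1,4), (0,4), (0,3)]
arrival = 14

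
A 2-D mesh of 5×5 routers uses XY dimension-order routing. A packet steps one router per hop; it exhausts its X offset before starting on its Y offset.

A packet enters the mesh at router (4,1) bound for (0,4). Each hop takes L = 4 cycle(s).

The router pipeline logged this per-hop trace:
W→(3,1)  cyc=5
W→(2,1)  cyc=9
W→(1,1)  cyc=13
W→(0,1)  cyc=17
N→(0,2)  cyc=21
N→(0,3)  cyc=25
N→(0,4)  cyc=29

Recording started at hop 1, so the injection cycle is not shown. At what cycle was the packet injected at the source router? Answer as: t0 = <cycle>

At hop 1 the cycle is 5; in general cyc_k = t0 + kL.
t0 = cyc[1] − L = 5 − 4 = 1.

t0 = 1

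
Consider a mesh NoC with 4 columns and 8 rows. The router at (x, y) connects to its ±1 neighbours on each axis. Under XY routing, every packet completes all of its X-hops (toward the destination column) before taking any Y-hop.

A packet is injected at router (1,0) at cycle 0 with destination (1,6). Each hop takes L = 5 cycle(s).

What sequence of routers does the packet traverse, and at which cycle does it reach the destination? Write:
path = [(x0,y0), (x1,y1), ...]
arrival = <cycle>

path = [(1,0), (1,1), (1,2), (1,3), (1,4), (1,5), (1,6)]
arrival = 30

  0. router=(1,0) cycle=0 (inject)
  1. router=(1,1) cycle=5 dir=N
  2. router=(1,2) cycle=10 dir=N
  3. router=(1,3) cycle=15 dir=N
  4. router=(1,4) cycle=20 dir=N
  5. router=(1,5) cycle=25 dir=N
  6. router=(1,6) cycle=30 dir=N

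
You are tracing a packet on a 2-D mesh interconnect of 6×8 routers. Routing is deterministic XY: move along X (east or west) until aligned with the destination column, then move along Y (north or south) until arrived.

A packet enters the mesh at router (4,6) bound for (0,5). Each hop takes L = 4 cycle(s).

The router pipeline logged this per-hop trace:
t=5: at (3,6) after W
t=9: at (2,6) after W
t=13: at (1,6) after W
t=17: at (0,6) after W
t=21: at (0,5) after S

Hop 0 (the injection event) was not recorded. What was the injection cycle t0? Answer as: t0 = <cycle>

t0 = 1

At hop 1 the cycle is 5; in general cyc_k = t0 + kL.
So t0 = 5 − 1·4 = 1.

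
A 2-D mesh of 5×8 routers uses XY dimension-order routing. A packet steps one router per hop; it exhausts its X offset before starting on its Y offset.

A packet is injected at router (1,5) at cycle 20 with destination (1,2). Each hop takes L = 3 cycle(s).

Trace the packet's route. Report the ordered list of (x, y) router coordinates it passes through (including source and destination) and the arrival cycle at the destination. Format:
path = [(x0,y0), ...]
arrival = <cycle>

path = [(1,5), (1,4), (1,3), (1,2)]
arrival = 29

  0. router=(1,5) cycle=20 (inject)
  1. router=(1,4) cycle=23 dir=S
  2. router=(1,3) cycle=26 dir=S
  3. router=(1,2) cycle=29 dir=S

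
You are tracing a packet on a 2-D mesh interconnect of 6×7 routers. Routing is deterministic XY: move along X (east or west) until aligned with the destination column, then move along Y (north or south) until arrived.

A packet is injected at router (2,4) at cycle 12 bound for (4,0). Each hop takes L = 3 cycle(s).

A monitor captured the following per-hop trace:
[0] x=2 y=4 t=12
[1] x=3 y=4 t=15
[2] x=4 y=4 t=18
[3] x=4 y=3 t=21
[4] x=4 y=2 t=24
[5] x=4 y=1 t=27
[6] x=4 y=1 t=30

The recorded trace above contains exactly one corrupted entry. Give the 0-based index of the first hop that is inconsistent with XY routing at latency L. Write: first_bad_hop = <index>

first_bad_hop = 6

  1: Δx=+1 Δy=+0 Δt=3 [ok]
  2: Δx=+1 Δy=+0 Δt=3 [ok]
  3: Δx=+0 Δy=-1 Δt=3 [ok]
  4: Δx=+0 Δy=-1 Δt=3 [ok]
  5: Δx=+0 Δy=-1 Δt=3 [ok]
  6: Δx=+0 Δy=+0 Δt=3 [BAD: non-unit step]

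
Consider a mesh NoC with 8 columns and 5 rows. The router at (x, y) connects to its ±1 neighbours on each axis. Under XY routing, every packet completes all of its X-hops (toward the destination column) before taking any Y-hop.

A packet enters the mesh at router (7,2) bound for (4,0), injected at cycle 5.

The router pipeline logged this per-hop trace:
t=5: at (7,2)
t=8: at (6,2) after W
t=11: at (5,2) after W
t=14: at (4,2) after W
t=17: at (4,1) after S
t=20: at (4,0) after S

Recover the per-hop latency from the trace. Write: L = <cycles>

Between hops 0 and 1 the cycle counter advances 8 − 5 = 3.
Per-hop latency L = Δcyc = 3.

L = 3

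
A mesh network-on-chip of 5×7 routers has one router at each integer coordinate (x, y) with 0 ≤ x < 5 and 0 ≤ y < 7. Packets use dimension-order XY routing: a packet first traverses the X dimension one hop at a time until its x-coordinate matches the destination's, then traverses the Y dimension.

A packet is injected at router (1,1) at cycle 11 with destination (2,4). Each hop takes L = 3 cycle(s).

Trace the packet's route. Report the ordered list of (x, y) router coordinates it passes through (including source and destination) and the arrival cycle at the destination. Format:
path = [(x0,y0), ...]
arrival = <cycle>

[0] x=1 y=1 t=11
[1] x=2 y=1 t=14 →E
[2] x=2 y=2 t=17 →N
[3] x=2 y=3 t=20 →N
[4] x=2 y=4 t=23 →N

path = [(1,1), (2,1), (2,2), (2,3), (2,4)]
arrival = 23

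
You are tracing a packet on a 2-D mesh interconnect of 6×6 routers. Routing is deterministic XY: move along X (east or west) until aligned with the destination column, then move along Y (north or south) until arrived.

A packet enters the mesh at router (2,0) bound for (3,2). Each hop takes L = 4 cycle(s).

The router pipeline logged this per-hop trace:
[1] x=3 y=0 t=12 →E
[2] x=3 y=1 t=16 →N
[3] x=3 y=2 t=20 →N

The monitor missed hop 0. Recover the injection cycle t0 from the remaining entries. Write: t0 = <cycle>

At hop 1 the cycle is 12; in general cyc_k = t0 + kL.
So t0 = 12 − 1·4 = 8.

t0 = 8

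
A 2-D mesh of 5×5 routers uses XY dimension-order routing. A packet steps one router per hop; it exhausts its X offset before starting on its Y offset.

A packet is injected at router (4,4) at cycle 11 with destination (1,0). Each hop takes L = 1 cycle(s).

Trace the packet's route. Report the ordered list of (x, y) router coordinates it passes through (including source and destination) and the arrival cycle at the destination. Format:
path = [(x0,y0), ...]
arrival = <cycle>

path = [(4,4), (3,4), (2,4), (1,4), (1,3), (1,2), (1,1), (1,0)]
arrival = 18

  0. router=(4,4) cycle=11 (inject)
  1. router=(3,4) cycle=12 dir=W
  2. router=(2,4) cycle=13 dir=W
  3. router=(1,4) cycle=14 dir=W
  4. router=(1,3) cycle=15 dir=S
  5. router=(1,2) cycle=16 dir=S
  6. router=(1,1) cycle=17 dir=S
  7. router=(1,0) cycle=18 dir=S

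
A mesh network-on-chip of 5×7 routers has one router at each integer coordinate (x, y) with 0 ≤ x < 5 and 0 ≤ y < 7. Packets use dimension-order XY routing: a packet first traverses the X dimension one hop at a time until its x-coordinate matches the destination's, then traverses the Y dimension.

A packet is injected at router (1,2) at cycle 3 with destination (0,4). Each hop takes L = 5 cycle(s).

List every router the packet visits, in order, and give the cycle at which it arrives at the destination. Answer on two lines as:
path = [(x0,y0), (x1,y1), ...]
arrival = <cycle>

hop 0: (1,2) @ cyc 3
hop 1: (0,2) @ cyc 8  [W]
hop 2: (0,3) @ cyc 13  [N]
hop 3: (0,4) @ cyc 18  [N]

path = [(1,2), (0,2), (0,3), (0,4)]
arrival = 18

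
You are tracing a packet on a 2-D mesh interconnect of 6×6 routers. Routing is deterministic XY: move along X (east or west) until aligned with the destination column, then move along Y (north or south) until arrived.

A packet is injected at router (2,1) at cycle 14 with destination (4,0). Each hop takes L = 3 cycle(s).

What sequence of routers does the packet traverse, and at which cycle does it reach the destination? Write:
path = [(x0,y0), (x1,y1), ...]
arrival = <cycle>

  0. router=(2,1) cycle=14 (inject)
  1. router=(3,1) cycle=17 dir=E
  2. router=(4,1) cycle=20 dir=E
  3. router=(4,0) cycle=23 dir=S

path = [(2,1), (3,1), (4,1), (4,0)]
arrival = 23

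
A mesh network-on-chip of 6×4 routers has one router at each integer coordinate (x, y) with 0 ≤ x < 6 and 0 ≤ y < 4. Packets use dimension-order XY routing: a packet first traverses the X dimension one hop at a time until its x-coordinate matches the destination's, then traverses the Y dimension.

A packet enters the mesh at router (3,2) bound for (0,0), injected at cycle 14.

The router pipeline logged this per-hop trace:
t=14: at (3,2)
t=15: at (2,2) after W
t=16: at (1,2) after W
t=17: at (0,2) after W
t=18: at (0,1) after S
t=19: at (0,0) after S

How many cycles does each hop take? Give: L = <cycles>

cyc[1] − cyc[0] = 15 − 14 = 1.
That increment is L by definition: L = 1.

L = 1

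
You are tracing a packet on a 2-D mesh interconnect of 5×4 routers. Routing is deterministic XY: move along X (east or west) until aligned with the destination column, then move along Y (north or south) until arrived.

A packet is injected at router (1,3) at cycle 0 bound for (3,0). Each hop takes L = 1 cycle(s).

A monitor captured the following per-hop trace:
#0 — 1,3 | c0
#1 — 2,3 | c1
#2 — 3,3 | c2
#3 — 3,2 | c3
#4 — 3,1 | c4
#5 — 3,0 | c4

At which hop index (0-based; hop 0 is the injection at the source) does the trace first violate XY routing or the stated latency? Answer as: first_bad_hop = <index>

first_bad_hop = 5

  1: Δx=+1 Δy=+0 Δt=1 [ok]
  2: Δx=+1 Δy=+0 Δt=1 [ok]
  3: Δx=+0 Δy=-1 Δt=1 [ok]
  4: Δx=+0 Δy=-1 Δt=1 [ok]
  5: Δx=+0 Δy=-1 Δt=0 [BAD: Δcyc=0≠L]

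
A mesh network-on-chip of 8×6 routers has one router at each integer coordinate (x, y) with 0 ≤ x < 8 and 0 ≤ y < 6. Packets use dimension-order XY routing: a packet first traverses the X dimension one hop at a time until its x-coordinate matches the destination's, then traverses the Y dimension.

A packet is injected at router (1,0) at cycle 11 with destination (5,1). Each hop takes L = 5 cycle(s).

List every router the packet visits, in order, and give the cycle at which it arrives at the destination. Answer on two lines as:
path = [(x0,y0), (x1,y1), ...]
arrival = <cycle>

path = [(1,0), (2,0), (3,0), (4,0), (5,0), (5,1)]
arrival = 36

t=11: at (1,0)
t=16: at (2,0) after E
t=21: at (3,0) after E
t=26: at (4,0) after E
t=31: at (5,0) after E
t=36: at (5,1) after N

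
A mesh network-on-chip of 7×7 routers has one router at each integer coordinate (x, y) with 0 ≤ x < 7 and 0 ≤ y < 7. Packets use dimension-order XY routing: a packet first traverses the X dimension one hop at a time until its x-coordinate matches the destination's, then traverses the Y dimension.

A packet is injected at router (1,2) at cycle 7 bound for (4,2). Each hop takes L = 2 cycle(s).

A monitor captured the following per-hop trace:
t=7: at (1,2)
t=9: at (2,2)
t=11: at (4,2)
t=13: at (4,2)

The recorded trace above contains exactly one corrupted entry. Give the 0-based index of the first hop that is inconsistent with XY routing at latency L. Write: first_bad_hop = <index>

check 1→ d=(1,0) cyc+2: ok
check 2→ d=(2,0) cyc+2: BAD: non-unit step

first_bad_hop = 2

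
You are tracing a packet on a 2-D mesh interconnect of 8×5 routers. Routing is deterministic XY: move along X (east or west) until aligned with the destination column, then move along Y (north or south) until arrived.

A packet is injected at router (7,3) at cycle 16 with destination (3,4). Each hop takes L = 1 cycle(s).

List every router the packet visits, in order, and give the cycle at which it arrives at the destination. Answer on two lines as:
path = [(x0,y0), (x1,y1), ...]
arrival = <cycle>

path = [(7,3), (6,3), (5,3), (4,3), (3,3), (3,4)]
arrival = 21

src (7,3)  cyc=16
W→(6,3)  cyc=17
W→(5,3)  cyc=18
W→(4,3)  cyc=19
W→(3,3)  cyc=20
N→(3,4)  cyc=21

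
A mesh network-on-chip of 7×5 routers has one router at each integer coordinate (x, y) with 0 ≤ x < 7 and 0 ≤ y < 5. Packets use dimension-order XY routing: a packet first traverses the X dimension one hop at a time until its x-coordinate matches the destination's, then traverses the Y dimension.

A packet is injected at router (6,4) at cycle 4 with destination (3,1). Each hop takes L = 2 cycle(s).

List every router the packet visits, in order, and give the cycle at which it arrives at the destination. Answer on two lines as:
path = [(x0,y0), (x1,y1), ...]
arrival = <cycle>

[0] x=6 y=4 t=4
[1] x=5 y=4 t=6 →W
[2] x=4 y=4 t=8 →W
[3] x=3 y=4 t=10 →W
[4] x=3 y=3 t=12 →S
[5] x=3 y=2 t=14 →S
[6] x=3 y=1 t=16 →S

path = [(6,4), (5,4), (4,4), (3,4), (3,3), (3,2), (3,1)]
arrival = 16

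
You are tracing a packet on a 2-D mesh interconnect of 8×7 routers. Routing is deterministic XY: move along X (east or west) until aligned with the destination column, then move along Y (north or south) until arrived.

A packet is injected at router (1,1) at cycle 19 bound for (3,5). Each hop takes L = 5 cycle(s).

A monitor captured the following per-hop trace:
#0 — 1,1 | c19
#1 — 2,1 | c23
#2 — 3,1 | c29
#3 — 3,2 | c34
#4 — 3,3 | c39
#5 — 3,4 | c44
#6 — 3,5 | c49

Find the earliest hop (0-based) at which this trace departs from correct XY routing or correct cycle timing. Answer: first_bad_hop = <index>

first_bad_hop = 1

check 1→ d=(1,0) cyc+4: BAD: Δcyc=4≠L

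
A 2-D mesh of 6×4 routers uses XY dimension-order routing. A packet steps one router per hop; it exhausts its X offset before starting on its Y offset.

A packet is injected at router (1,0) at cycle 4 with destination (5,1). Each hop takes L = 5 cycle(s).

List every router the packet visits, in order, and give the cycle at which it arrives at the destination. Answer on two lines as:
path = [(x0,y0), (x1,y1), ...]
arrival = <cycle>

path = [(1,0), (2,0), (3,0), (4,0), (5,0), (5,1)]
arrival = 29

#0 — 1,0 | c4
#1 — 2,0 | c9 | E
#2 — 3,0 | c14 | E
#3 — 4,0 | c19 | E
#4 — 5,0 | c24 | E
#5 — 5,1 | c29 | N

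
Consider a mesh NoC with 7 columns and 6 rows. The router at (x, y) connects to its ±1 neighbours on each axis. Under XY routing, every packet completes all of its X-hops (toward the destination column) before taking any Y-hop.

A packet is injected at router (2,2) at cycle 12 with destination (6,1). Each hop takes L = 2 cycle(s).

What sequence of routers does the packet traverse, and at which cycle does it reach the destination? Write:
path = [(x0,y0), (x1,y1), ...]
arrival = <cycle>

path = [(2,2), (3,2), (4,2), (5,2), (6,2), (6,1)]
arrival = 22

t=12: at (2,2)
t=14: at (3,2) after E
t=16: at (4,2) after E
t=18: at (5,2) after E
t=20: at (6,2) after E
t=22: at (6,1) after S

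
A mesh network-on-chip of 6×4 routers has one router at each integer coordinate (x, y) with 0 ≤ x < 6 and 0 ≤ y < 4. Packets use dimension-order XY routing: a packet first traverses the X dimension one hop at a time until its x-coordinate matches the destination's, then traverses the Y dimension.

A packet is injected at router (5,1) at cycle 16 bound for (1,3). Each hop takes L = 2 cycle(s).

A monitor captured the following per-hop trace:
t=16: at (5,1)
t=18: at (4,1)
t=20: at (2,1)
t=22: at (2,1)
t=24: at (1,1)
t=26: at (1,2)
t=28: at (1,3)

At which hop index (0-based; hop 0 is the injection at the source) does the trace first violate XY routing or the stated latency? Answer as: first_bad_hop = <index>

check 1→ d=(-1,0) cyc+2: ok
check 2→ d=(-2,0) cyc+2: BAD: non-unit step

first_bad_hop = 2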